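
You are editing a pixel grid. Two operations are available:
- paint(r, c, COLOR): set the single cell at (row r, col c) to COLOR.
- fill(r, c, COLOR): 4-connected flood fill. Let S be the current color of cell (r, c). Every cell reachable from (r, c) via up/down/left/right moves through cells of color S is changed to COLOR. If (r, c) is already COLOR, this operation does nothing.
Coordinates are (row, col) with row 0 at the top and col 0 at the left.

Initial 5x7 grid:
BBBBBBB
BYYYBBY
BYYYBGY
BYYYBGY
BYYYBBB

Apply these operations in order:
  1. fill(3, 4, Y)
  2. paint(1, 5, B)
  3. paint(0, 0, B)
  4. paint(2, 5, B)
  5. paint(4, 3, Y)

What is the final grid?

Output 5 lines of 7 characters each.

Answer: BYYYYYY
YYYYYBY
YYYYYBY
YYYYYGY
YYYYYYY

Derivation:
After op 1 fill(3,4,Y) [18 cells changed]:
YYYYYYY
YYYYYYY
YYYYYGY
YYYYYGY
YYYYYYY
After op 2 paint(1,5,B):
YYYYYYY
YYYYYBY
YYYYYGY
YYYYYGY
YYYYYYY
After op 3 paint(0,0,B):
BYYYYYY
YYYYYBY
YYYYYGY
YYYYYGY
YYYYYYY
After op 4 paint(2,5,B):
BYYYYYY
YYYYYBY
YYYYYBY
YYYYYGY
YYYYYYY
After op 5 paint(4,3,Y):
BYYYYYY
YYYYYBY
YYYYYBY
YYYYYGY
YYYYYYY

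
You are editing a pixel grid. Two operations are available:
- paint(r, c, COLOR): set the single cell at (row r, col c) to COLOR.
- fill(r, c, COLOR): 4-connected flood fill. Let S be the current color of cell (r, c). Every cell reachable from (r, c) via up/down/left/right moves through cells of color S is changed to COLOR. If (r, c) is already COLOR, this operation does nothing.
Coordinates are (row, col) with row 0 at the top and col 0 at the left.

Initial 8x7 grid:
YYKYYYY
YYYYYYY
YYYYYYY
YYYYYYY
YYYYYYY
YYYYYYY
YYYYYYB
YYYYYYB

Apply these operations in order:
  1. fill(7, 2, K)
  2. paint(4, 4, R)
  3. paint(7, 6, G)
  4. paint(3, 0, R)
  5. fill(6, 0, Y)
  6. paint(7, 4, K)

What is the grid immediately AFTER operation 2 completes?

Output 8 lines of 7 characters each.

Answer: KKKKKKK
KKKKKKK
KKKKKKK
KKKKKKK
KKKKRKK
KKKKKKK
KKKKKKB
KKKKKKB

Derivation:
After op 1 fill(7,2,K) [53 cells changed]:
KKKKKKK
KKKKKKK
KKKKKKK
KKKKKKK
KKKKKKK
KKKKKKK
KKKKKKB
KKKKKKB
After op 2 paint(4,4,R):
KKKKKKK
KKKKKKK
KKKKKKK
KKKKKKK
KKKKRKK
KKKKKKK
KKKKKKB
KKKKKKB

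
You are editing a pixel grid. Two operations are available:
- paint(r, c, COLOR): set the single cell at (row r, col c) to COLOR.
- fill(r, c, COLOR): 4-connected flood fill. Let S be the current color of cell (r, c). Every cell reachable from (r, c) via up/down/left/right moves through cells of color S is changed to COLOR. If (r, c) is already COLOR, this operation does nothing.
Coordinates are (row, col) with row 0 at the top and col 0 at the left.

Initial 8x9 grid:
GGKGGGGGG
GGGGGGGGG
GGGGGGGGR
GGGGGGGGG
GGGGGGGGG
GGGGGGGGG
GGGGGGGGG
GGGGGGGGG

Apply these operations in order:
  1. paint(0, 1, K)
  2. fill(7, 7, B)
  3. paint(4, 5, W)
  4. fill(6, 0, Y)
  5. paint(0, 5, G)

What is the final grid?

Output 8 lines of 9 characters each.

Answer: YKKYYGYYY
YYYYYYYYY
YYYYYYYYR
YYYYYYYYY
YYYYYWYYY
YYYYYYYYY
YYYYYYYYY
YYYYYYYYY

Derivation:
After op 1 paint(0,1,K):
GKKGGGGGG
GGGGGGGGG
GGGGGGGGR
GGGGGGGGG
GGGGGGGGG
GGGGGGGGG
GGGGGGGGG
GGGGGGGGG
After op 2 fill(7,7,B) [69 cells changed]:
BKKBBBBBB
BBBBBBBBB
BBBBBBBBR
BBBBBBBBB
BBBBBBBBB
BBBBBBBBB
BBBBBBBBB
BBBBBBBBB
After op 3 paint(4,5,W):
BKKBBBBBB
BBBBBBBBB
BBBBBBBBR
BBBBBBBBB
BBBBBWBBB
BBBBBBBBB
BBBBBBBBB
BBBBBBBBB
After op 4 fill(6,0,Y) [68 cells changed]:
YKKYYYYYY
YYYYYYYYY
YYYYYYYYR
YYYYYYYYY
YYYYYWYYY
YYYYYYYYY
YYYYYYYYY
YYYYYYYYY
After op 5 paint(0,5,G):
YKKYYGYYY
YYYYYYYYY
YYYYYYYYR
YYYYYYYYY
YYYYYWYYY
YYYYYYYYY
YYYYYYYYY
YYYYYYYYY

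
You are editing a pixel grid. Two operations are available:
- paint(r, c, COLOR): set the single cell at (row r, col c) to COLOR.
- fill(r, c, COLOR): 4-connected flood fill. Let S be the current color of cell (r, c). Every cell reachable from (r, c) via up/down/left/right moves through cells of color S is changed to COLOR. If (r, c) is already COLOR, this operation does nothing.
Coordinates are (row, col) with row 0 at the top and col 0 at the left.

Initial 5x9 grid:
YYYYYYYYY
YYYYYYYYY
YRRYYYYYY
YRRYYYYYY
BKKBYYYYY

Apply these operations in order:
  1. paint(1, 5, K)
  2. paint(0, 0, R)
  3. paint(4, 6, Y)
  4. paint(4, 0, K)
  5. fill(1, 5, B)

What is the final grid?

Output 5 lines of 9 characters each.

Answer: RYYYYYYYY
YYYYYBYYY
YRRYYYYYY
YRRYYYYYY
KKKBYYYYY

Derivation:
After op 1 paint(1,5,K):
YYYYYYYYY
YYYYYKYYY
YRRYYYYYY
YRRYYYYYY
BKKBYYYYY
After op 2 paint(0,0,R):
RYYYYYYYY
YYYYYKYYY
YRRYYYYYY
YRRYYYYYY
BKKBYYYYY
After op 3 paint(4,6,Y):
RYYYYYYYY
YYYYYKYYY
YRRYYYYYY
YRRYYYYYY
BKKBYYYYY
After op 4 paint(4,0,K):
RYYYYYYYY
YYYYYKYYY
YRRYYYYYY
YRRYYYYYY
KKKBYYYYY
After op 5 fill(1,5,B) [1 cells changed]:
RYYYYYYYY
YYYYYBYYY
YRRYYYYYY
YRRYYYYYY
KKKBYYYYY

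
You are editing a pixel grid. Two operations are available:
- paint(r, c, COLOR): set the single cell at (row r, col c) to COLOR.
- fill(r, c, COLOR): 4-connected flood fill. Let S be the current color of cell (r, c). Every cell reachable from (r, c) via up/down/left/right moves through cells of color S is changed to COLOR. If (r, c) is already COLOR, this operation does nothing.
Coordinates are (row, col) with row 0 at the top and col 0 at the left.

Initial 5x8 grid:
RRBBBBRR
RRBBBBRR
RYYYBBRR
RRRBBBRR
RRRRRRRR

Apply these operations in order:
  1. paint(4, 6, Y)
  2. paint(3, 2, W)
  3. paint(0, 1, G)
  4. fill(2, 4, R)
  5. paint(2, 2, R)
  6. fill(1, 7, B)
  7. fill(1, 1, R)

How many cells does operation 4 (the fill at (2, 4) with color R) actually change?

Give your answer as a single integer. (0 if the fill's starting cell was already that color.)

Answer: 13

Derivation:
After op 1 paint(4,6,Y):
RRBBBBRR
RRBBBBRR
RYYYBBRR
RRRBBBRR
RRRRRRYR
After op 2 paint(3,2,W):
RRBBBBRR
RRBBBBRR
RYYYBBRR
RRWBBBRR
RRRRRRYR
After op 3 paint(0,1,G):
RGBBBBRR
RRBBBBRR
RYYYBBRR
RRWBBBRR
RRRRRRYR
After op 4 fill(2,4,R) [13 cells changed]:
RGRRRRRR
RRRRRRRR
RYYYRRRR
RRWRRRRR
RRRRRRYR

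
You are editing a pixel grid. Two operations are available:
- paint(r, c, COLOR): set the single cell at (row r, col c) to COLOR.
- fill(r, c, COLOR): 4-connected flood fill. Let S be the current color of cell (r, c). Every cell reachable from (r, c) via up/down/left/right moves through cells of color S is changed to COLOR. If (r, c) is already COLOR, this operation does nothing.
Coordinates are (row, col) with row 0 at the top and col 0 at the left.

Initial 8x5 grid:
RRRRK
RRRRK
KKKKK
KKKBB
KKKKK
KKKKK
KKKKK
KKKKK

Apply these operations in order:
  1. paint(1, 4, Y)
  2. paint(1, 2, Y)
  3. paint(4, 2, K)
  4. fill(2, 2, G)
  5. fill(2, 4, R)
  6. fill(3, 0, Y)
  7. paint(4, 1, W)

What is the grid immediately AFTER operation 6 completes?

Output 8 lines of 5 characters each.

Answer: YYYYK
YYYYY
YYYYY
YYYBB
YYYYY
YYYYY
YYYYY
YYYYY

Derivation:
After op 1 paint(1,4,Y):
RRRRK
RRRRY
KKKKK
KKKBB
KKKKK
KKKKK
KKKKK
KKKKK
After op 2 paint(1,2,Y):
RRRRK
RRYRY
KKKKK
KKKBB
KKKKK
KKKKK
KKKKK
KKKKK
After op 3 paint(4,2,K):
RRRRK
RRYRY
KKKKK
KKKBB
KKKKK
KKKKK
KKKKK
KKKKK
After op 4 fill(2,2,G) [28 cells changed]:
RRRRK
RRYRY
GGGGG
GGGBB
GGGGG
GGGGG
GGGGG
GGGGG
After op 5 fill(2,4,R) [28 cells changed]:
RRRRK
RRYRY
RRRRR
RRRBB
RRRRR
RRRRR
RRRRR
RRRRR
After op 6 fill(3,0,Y) [35 cells changed]:
YYYYK
YYYYY
YYYYY
YYYBB
YYYYY
YYYYY
YYYYY
YYYYY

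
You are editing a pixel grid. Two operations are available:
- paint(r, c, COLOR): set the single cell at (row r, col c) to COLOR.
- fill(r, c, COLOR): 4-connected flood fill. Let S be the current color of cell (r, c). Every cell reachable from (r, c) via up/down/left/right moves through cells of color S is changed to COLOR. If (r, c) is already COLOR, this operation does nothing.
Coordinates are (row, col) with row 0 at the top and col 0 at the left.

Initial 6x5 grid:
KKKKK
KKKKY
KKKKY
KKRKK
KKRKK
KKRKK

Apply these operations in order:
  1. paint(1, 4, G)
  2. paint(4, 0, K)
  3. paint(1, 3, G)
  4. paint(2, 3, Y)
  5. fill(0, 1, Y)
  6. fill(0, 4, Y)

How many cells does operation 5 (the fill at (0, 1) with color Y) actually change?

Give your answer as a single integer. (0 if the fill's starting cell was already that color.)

Answer: 17

Derivation:
After op 1 paint(1,4,G):
KKKKK
KKKKG
KKKKY
KKRKK
KKRKK
KKRKK
After op 2 paint(4,0,K):
KKKKK
KKKKG
KKKKY
KKRKK
KKRKK
KKRKK
After op 3 paint(1,3,G):
KKKKK
KKKGG
KKKKY
KKRKK
KKRKK
KKRKK
After op 4 paint(2,3,Y):
KKKKK
KKKGG
KKKYY
KKRKK
KKRKK
KKRKK
After op 5 fill(0,1,Y) [17 cells changed]:
YYYYY
YYYGG
YYYYY
YYRKK
YYRKK
YYRKK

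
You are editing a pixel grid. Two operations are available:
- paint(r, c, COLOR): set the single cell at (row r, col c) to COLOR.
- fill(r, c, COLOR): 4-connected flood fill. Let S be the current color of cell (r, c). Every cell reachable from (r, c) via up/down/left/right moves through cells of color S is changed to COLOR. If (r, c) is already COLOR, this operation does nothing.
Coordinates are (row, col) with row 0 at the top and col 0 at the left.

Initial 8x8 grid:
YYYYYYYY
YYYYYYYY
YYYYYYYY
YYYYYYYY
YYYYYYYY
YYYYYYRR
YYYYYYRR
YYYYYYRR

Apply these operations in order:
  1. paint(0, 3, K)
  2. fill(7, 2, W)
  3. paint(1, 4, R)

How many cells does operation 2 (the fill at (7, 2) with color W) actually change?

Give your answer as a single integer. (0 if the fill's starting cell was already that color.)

Answer: 57

Derivation:
After op 1 paint(0,3,K):
YYYKYYYY
YYYYYYYY
YYYYYYYY
YYYYYYYY
YYYYYYYY
YYYYYYRR
YYYYYYRR
YYYYYYRR
After op 2 fill(7,2,W) [57 cells changed]:
WWWKWWWW
WWWWWWWW
WWWWWWWW
WWWWWWWW
WWWWWWWW
WWWWWWRR
WWWWWWRR
WWWWWWRR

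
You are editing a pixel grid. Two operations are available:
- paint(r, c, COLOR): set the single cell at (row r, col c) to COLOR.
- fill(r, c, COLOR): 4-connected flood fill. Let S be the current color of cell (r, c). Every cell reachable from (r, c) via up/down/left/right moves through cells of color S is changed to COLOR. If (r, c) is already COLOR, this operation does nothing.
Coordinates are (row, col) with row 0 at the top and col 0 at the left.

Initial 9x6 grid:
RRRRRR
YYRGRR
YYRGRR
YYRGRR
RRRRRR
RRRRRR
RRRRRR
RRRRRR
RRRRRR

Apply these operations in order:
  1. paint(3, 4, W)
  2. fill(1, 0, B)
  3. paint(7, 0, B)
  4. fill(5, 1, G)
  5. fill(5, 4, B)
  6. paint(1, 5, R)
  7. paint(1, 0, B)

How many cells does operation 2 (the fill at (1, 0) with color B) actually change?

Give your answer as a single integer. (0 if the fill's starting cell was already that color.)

Answer: 6

Derivation:
After op 1 paint(3,4,W):
RRRRRR
YYRGRR
YYRGRR
YYRGWR
RRRRRR
RRRRRR
RRRRRR
RRRRRR
RRRRRR
After op 2 fill(1,0,B) [6 cells changed]:
RRRRRR
BBRGRR
BBRGRR
BBRGWR
RRRRRR
RRRRRR
RRRRRR
RRRRRR
RRRRRR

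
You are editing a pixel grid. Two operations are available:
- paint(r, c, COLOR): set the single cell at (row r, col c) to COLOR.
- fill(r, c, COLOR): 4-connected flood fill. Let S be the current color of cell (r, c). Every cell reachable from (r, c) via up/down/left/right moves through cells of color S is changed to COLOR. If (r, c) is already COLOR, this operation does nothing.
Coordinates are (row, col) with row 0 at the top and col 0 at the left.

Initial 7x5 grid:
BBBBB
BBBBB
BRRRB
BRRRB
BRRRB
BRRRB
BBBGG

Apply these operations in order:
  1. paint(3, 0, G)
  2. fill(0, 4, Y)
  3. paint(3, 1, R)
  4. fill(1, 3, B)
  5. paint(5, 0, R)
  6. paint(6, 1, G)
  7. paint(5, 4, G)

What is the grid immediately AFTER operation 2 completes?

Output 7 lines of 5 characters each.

Answer: YYYYY
YYYYY
YRRRY
GRRRY
BRRRY
BRRRY
BBBGG

Derivation:
After op 1 paint(3,0,G):
BBBBB
BBBBB
BRRRB
GRRRB
BRRRB
BRRRB
BBBGG
After op 2 fill(0,4,Y) [15 cells changed]:
YYYYY
YYYYY
YRRRY
GRRRY
BRRRY
BRRRY
BBBGG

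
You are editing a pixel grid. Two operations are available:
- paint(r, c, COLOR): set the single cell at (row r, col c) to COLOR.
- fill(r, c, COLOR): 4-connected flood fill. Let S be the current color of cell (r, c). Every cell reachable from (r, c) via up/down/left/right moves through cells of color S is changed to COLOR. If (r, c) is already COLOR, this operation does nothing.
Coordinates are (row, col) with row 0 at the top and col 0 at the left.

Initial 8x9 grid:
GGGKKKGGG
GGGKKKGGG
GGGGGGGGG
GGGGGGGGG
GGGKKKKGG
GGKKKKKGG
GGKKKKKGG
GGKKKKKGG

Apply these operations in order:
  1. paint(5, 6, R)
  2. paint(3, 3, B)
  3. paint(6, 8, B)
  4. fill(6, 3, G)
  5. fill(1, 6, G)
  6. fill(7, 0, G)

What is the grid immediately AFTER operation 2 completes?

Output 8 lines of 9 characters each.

Answer: GGGKKKGGG
GGGKKKGGG
GGGGGGGGG
GGGBGGGGG
GGGKKKKGG
GGKKKKRGG
GGKKKKKGG
GGKKKKKGG

Derivation:
After op 1 paint(5,6,R):
GGGKKKGGG
GGGKKKGGG
GGGGGGGGG
GGGGGGGGG
GGGKKKKGG
GGKKKKRGG
GGKKKKKGG
GGKKKKKGG
After op 2 paint(3,3,B):
GGGKKKGGG
GGGKKKGGG
GGGGGGGGG
GGGBGGGGG
GGGKKKKGG
GGKKKKRGG
GGKKKKKGG
GGKKKKKGG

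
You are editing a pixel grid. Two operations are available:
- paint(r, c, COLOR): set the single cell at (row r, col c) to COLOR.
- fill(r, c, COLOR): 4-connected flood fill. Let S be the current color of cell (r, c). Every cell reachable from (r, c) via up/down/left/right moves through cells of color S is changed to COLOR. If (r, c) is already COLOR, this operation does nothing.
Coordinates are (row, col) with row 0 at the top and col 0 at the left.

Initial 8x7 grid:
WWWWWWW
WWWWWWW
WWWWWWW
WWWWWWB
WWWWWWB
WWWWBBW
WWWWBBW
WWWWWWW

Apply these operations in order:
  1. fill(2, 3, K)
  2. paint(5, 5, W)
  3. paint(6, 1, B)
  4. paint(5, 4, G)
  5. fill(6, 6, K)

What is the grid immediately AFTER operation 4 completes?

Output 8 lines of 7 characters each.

After op 1 fill(2,3,K) [50 cells changed]:
KKKKKKK
KKKKKKK
KKKKKKK
KKKKKKB
KKKKKKB
KKKKBBK
KKKKBBK
KKKKKKK
After op 2 paint(5,5,W):
KKKKKKK
KKKKKKK
KKKKKKK
KKKKKKB
KKKKKKB
KKKKBWK
KKKKBBK
KKKKKKK
After op 3 paint(6,1,B):
KKKKKKK
KKKKKKK
KKKKKKK
KKKKKKB
KKKKKKB
KKKKBWK
KBKKBBK
KKKKKKK
After op 4 paint(5,4,G):
KKKKKKK
KKKKKKK
KKKKKKK
KKKKKKB
KKKKKKB
KKKKGWK
KBKKBBK
KKKKKKK

Answer: KKKKKKK
KKKKKKK
KKKKKKK
KKKKKKB
KKKKKKB
KKKKGWK
KBKKBBK
KKKKKKK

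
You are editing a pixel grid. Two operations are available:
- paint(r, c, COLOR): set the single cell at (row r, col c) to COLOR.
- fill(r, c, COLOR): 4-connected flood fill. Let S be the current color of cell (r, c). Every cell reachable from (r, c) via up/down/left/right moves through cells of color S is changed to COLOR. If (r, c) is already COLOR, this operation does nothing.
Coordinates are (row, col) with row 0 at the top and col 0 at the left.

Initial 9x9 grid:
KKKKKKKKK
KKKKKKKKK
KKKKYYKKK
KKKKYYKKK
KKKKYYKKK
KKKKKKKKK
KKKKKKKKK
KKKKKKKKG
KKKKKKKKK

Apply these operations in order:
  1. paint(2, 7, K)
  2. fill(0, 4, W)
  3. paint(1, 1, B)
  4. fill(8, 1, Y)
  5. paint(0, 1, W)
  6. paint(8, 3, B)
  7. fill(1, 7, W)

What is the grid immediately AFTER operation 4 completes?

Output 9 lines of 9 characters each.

Answer: YYYYYYYYY
YBYYYYYYY
YYYYYYYYY
YYYYYYYYY
YYYYYYYYY
YYYYYYYYY
YYYYYYYYY
YYYYYYYYG
YYYYYYYYY

Derivation:
After op 1 paint(2,7,K):
KKKKKKKKK
KKKKKKKKK
KKKKYYKKK
KKKKYYKKK
KKKKYYKKK
KKKKKKKKK
KKKKKKKKK
KKKKKKKKG
KKKKKKKKK
After op 2 fill(0,4,W) [74 cells changed]:
WWWWWWWWW
WWWWWWWWW
WWWWYYWWW
WWWWYYWWW
WWWWYYWWW
WWWWWWWWW
WWWWWWWWW
WWWWWWWWG
WWWWWWWWW
After op 3 paint(1,1,B):
WWWWWWWWW
WBWWWWWWW
WWWWYYWWW
WWWWYYWWW
WWWWYYWWW
WWWWWWWWW
WWWWWWWWW
WWWWWWWWG
WWWWWWWWW
After op 4 fill(8,1,Y) [73 cells changed]:
YYYYYYYYY
YBYYYYYYY
YYYYYYYYY
YYYYYYYYY
YYYYYYYYY
YYYYYYYYY
YYYYYYYYY
YYYYYYYYG
YYYYYYYYY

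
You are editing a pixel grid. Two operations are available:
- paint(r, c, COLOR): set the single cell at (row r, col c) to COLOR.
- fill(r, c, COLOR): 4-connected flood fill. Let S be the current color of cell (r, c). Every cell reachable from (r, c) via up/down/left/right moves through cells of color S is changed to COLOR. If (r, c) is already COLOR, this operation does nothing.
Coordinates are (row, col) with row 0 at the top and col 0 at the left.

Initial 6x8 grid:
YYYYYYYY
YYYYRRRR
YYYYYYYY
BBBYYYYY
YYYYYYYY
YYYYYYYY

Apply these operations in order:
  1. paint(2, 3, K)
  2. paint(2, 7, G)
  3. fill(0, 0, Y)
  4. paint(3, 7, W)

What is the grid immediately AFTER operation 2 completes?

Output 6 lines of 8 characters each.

After op 1 paint(2,3,K):
YYYYYYYY
YYYYRRRR
YYYKYYYY
BBBYYYYY
YYYYYYYY
YYYYYYYY
After op 2 paint(2,7,G):
YYYYYYYY
YYYYRRRR
YYYKYYYG
BBBYYYYY
YYYYYYYY
YYYYYYYY

Answer: YYYYYYYY
YYYYRRRR
YYYKYYYG
BBBYYYYY
YYYYYYYY
YYYYYYYY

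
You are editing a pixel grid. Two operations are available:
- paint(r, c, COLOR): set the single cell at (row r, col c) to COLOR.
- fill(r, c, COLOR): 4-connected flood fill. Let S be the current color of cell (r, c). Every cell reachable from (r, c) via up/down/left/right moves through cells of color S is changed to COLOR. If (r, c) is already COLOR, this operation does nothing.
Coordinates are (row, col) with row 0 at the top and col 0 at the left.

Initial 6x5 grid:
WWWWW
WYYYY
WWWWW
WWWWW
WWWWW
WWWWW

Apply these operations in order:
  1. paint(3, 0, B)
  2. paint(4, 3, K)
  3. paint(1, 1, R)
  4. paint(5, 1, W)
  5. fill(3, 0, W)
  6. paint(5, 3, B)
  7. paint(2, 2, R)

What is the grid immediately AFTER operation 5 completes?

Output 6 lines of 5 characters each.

After op 1 paint(3,0,B):
WWWWW
WYYYY
WWWWW
BWWWW
WWWWW
WWWWW
After op 2 paint(4,3,K):
WWWWW
WYYYY
WWWWW
BWWWW
WWWKW
WWWWW
After op 3 paint(1,1,R):
WWWWW
WRYYY
WWWWW
BWWWW
WWWKW
WWWWW
After op 4 paint(5,1,W):
WWWWW
WRYYY
WWWWW
BWWWW
WWWKW
WWWWW
After op 5 fill(3,0,W) [1 cells changed]:
WWWWW
WRYYY
WWWWW
WWWWW
WWWKW
WWWWW

Answer: WWWWW
WRYYY
WWWWW
WWWWW
WWWKW
WWWWW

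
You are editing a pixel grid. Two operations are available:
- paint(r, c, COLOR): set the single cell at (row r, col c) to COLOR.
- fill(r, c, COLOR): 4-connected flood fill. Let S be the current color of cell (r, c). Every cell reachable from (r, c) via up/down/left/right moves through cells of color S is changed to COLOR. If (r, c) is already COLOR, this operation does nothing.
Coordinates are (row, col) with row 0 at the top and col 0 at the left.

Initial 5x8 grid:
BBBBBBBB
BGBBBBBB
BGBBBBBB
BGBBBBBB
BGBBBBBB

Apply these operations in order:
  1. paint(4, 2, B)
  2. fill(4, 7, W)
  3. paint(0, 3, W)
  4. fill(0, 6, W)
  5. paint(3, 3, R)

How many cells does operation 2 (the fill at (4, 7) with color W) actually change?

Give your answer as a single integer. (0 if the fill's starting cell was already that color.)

Answer: 36

Derivation:
After op 1 paint(4,2,B):
BBBBBBBB
BGBBBBBB
BGBBBBBB
BGBBBBBB
BGBBBBBB
After op 2 fill(4,7,W) [36 cells changed]:
WWWWWWWW
WGWWWWWW
WGWWWWWW
WGWWWWWW
WGWWWWWW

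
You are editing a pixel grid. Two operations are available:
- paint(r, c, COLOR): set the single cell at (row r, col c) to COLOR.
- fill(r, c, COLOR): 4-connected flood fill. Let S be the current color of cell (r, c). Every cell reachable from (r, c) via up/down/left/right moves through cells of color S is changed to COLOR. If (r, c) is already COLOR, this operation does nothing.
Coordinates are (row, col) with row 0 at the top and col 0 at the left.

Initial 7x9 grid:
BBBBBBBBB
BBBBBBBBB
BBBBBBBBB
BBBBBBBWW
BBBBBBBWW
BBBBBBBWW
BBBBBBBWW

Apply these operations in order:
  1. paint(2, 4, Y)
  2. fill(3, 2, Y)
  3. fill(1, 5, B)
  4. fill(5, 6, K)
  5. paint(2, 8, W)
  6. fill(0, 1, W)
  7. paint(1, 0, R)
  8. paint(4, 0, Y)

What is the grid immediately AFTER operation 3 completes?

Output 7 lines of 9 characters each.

After op 1 paint(2,4,Y):
BBBBBBBBB
BBBBBBBBB
BBBBYBBBB
BBBBBBBWW
BBBBBBBWW
BBBBBBBWW
BBBBBBBWW
After op 2 fill(3,2,Y) [54 cells changed]:
YYYYYYYYY
YYYYYYYYY
YYYYYYYYY
YYYYYYYWW
YYYYYYYWW
YYYYYYYWW
YYYYYYYWW
After op 3 fill(1,5,B) [55 cells changed]:
BBBBBBBBB
BBBBBBBBB
BBBBBBBBB
BBBBBBBWW
BBBBBBBWW
BBBBBBBWW
BBBBBBBWW

Answer: BBBBBBBBB
BBBBBBBBB
BBBBBBBBB
BBBBBBBWW
BBBBBBBWW
BBBBBBBWW
BBBBBBBWW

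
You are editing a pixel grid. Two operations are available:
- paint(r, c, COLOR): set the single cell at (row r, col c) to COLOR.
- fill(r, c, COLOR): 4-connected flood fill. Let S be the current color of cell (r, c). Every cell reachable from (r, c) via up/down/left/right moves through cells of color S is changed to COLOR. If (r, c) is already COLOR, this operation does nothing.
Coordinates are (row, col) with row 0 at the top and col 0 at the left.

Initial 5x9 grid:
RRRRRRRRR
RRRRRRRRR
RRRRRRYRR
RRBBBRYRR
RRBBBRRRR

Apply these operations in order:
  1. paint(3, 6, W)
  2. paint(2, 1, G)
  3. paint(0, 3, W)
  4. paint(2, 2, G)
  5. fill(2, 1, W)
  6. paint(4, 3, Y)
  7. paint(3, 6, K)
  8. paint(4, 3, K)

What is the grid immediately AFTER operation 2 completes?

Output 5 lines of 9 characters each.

Answer: RRRRRRRRR
RRRRRRRRR
RGRRRRYRR
RRBBBRWRR
RRBBBRRRR

Derivation:
After op 1 paint(3,6,W):
RRRRRRRRR
RRRRRRRRR
RRRRRRYRR
RRBBBRWRR
RRBBBRRRR
After op 2 paint(2,1,G):
RRRRRRRRR
RRRRRRRRR
RGRRRRYRR
RRBBBRWRR
RRBBBRRRR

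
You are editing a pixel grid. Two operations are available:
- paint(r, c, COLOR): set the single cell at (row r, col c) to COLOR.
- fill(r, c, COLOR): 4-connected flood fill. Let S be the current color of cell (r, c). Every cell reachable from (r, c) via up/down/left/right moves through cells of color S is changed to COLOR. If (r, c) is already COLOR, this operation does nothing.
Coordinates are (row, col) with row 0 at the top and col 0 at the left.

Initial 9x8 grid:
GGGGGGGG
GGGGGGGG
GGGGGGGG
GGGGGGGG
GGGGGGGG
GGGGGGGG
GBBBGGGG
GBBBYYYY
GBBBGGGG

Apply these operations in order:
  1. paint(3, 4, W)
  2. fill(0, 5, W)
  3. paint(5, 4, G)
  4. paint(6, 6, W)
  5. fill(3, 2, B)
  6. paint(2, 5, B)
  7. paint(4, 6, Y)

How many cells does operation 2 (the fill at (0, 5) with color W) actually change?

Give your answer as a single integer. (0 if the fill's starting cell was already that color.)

After op 1 paint(3,4,W):
GGGGGGGG
GGGGGGGG
GGGGGGGG
GGGGWGGG
GGGGGGGG
GGGGGGGG
GBBBGGGG
GBBBYYYY
GBBBGGGG
After op 2 fill(0,5,W) [54 cells changed]:
WWWWWWWW
WWWWWWWW
WWWWWWWW
WWWWWWWW
WWWWWWWW
WWWWWWWW
WBBBWWWW
WBBBYYYY
WBBBGGGG

Answer: 54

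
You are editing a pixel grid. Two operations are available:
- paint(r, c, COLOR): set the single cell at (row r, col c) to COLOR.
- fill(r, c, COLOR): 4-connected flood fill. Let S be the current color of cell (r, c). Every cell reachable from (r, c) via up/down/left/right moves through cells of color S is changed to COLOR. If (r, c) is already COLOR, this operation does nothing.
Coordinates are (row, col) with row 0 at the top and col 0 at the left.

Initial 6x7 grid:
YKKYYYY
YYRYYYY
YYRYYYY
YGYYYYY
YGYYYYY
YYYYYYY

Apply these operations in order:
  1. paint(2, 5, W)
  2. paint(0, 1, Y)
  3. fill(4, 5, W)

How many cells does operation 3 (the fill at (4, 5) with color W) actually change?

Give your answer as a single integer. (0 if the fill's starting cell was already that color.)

After op 1 paint(2,5,W):
YKKYYYY
YYRYYYY
YYRYYWY
YGYYYYY
YGYYYYY
YYYYYYY
After op 2 paint(0,1,Y):
YYKYYYY
YYRYYYY
YYRYYWY
YGYYYYY
YGYYYYY
YYYYYYY
After op 3 fill(4,5,W) [36 cells changed]:
WWKWWWW
WWRWWWW
WWRWWWW
WGWWWWW
WGWWWWW
WWWWWWW

Answer: 36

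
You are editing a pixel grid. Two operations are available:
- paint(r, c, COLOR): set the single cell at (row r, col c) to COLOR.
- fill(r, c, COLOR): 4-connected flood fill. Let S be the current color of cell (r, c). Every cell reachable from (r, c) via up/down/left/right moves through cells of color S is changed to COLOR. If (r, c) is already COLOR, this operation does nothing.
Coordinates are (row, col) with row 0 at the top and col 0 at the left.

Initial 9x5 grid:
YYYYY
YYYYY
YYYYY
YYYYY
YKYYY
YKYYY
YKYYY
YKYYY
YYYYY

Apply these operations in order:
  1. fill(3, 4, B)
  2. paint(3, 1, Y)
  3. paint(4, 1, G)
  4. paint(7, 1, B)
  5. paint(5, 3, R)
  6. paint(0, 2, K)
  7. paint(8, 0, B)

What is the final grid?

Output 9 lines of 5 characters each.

After op 1 fill(3,4,B) [41 cells changed]:
BBBBB
BBBBB
BBBBB
BBBBB
BKBBB
BKBBB
BKBBB
BKBBB
BBBBB
After op 2 paint(3,1,Y):
BBBBB
BBBBB
BBBBB
BYBBB
BKBBB
BKBBB
BKBBB
BKBBB
BBBBB
After op 3 paint(4,1,G):
BBBBB
BBBBB
BBBBB
BYBBB
BGBBB
BKBBB
BKBBB
BKBBB
BBBBB
After op 4 paint(7,1,B):
BBBBB
BBBBB
BBBBB
BYBBB
BGBBB
BKBBB
BKBBB
BBBBB
BBBBB
After op 5 paint(5,3,R):
BBBBB
BBBBB
BBBBB
BYBBB
BGBBB
BKBRB
BKBBB
BBBBB
BBBBB
After op 6 paint(0,2,K):
BBKBB
BBBBB
BBBBB
BYBBB
BGBBB
BKBRB
BKBBB
BBBBB
BBBBB
After op 7 paint(8,0,B):
BBKBB
BBBBB
BBBBB
BYBBB
BGBBB
BKBRB
BKBBB
BBBBB
BBBBB

Answer: BBKBB
BBBBB
BBBBB
BYBBB
BGBBB
BKBRB
BKBBB
BBBBB
BBBBB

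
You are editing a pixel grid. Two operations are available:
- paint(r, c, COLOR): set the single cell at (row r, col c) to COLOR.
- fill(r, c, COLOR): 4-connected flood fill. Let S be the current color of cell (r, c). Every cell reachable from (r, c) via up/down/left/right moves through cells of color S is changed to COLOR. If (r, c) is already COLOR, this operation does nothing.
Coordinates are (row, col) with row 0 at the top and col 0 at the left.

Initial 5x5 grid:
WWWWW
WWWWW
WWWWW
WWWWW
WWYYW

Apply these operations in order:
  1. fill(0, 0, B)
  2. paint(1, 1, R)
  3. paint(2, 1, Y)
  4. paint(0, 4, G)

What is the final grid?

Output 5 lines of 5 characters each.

After op 1 fill(0,0,B) [23 cells changed]:
BBBBB
BBBBB
BBBBB
BBBBB
BBYYB
After op 2 paint(1,1,R):
BBBBB
BRBBB
BBBBB
BBBBB
BBYYB
After op 3 paint(2,1,Y):
BBBBB
BRBBB
BYBBB
BBBBB
BBYYB
After op 4 paint(0,4,G):
BBBBG
BRBBB
BYBBB
BBBBB
BBYYB

Answer: BBBBG
BRBBB
BYBBB
BBBBB
BBYYB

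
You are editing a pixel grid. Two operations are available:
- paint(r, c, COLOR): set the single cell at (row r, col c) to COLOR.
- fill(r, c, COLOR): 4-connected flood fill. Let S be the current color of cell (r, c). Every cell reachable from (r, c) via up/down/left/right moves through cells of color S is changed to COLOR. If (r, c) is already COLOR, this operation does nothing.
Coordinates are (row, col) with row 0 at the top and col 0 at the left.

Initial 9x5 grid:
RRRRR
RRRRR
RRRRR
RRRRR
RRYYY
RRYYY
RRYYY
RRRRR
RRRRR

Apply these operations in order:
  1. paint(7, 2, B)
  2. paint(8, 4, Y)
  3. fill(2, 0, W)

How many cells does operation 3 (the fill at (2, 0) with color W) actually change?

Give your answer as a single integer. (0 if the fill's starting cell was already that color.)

Answer: 34

Derivation:
After op 1 paint(7,2,B):
RRRRR
RRRRR
RRRRR
RRRRR
RRYYY
RRYYY
RRYYY
RRBRR
RRRRR
After op 2 paint(8,4,Y):
RRRRR
RRRRR
RRRRR
RRRRR
RRYYY
RRYYY
RRYYY
RRBRR
RRRRY
After op 3 fill(2,0,W) [34 cells changed]:
WWWWW
WWWWW
WWWWW
WWWWW
WWYYY
WWYYY
WWYYY
WWBWW
WWWWY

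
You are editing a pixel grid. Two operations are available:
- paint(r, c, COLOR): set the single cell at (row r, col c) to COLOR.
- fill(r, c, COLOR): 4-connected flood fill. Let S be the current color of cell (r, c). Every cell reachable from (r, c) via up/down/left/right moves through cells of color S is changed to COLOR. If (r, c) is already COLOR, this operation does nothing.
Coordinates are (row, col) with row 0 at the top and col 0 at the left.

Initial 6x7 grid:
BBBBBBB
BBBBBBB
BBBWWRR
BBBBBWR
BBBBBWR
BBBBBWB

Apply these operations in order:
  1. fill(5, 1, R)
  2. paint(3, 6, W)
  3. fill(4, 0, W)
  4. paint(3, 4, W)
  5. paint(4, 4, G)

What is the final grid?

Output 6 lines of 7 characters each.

Answer: WWWWWWW
WWWWWWW
WWWWWWW
WWWWWWW
WWWWGWR
WWWWWWB

Derivation:
After op 1 fill(5,1,R) [32 cells changed]:
RRRRRRR
RRRRRRR
RRRWWRR
RRRRRWR
RRRRRWR
RRRRRWB
After op 2 paint(3,6,W):
RRRRRRR
RRRRRRR
RRRWWRR
RRRRRWW
RRRRRWR
RRRRRWB
After op 3 fill(4,0,W) [34 cells changed]:
WWWWWWW
WWWWWWW
WWWWWWW
WWWWWWW
WWWWWWR
WWWWWWB
After op 4 paint(3,4,W):
WWWWWWW
WWWWWWW
WWWWWWW
WWWWWWW
WWWWWWR
WWWWWWB
After op 5 paint(4,4,G):
WWWWWWW
WWWWWWW
WWWWWWW
WWWWWWW
WWWWGWR
WWWWWWB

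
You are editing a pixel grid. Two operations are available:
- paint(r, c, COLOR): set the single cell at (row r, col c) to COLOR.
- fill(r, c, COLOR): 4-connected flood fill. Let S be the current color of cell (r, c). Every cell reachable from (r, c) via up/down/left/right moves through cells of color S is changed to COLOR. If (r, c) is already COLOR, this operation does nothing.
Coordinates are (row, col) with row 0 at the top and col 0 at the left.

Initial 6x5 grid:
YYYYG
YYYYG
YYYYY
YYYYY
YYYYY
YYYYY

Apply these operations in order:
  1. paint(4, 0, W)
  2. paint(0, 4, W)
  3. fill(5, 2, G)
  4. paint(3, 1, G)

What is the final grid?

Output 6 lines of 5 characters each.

After op 1 paint(4,0,W):
YYYYG
YYYYG
YYYYY
YYYYY
WYYYY
YYYYY
After op 2 paint(0,4,W):
YYYYW
YYYYG
YYYYY
YYYYY
WYYYY
YYYYY
After op 3 fill(5,2,G) [27 cells changed]:
GGGGW
GGGGG
GGGGG
GGGGG
WGGGG
GGGGG
After op 4 paint(3,1,G):
GGGGW
GGGGG
GGGGG
GGGGG
WGGGG
GGGGG

Answer: GGGGW
GGGGG
GGGGG
GGGGG
WGGGG
GGGGG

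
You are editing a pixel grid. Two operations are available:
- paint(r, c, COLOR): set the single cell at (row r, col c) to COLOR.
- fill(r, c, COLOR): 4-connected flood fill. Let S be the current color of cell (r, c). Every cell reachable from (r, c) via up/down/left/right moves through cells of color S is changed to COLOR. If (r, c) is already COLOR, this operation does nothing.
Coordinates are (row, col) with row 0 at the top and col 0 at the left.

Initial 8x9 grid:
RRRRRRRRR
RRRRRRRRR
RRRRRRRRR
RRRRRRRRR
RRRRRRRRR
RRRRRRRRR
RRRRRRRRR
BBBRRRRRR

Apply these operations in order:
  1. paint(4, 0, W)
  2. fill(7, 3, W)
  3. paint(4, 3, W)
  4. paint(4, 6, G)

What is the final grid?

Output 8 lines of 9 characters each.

After op 1 paint(4,0,W):
RRRRRRRRR
RRRRRRRRR
RRRRRRRRR
RRRRRRRRR
WRRRRRRRR
RRRRRRRRR
RRRRRRRRR
BBBRRRRRR
After op 2 fill(7,3,W) [68 cells changed]:
WWWWWWWWW
WWWWWWWWW
WWWWWWWWW
WWWWWWWWW
WWWWWWWWW
WWWWWWWWW
WWWWWWWWW
BBBWWWWWW
After op 3 paint(4,3,W):
WWWWWWWWW
WWWWWWWWW
WWWWWWWWW
WWWWWWWWW
WWWWWWWWW
WWWWWWWWW
WWWWWWWWW
BBBWWWWWW
After op 4 paint(4,6,G):
WWWWWWWWW
WWWWWWWWW
WWWWWWWWW
WWWWWWWWW
WWWWWWGWW
WWWWWWWWW
WWWWWWWWW
BBBWWWWWW

Answer: WWWWWWWWW
WWWWWWWWW
WWWWWWWWW
WWWWWWWWW
WWWWWWGWW
WWWWWWWWW
WWWWWWWWW
BBBWWWWWW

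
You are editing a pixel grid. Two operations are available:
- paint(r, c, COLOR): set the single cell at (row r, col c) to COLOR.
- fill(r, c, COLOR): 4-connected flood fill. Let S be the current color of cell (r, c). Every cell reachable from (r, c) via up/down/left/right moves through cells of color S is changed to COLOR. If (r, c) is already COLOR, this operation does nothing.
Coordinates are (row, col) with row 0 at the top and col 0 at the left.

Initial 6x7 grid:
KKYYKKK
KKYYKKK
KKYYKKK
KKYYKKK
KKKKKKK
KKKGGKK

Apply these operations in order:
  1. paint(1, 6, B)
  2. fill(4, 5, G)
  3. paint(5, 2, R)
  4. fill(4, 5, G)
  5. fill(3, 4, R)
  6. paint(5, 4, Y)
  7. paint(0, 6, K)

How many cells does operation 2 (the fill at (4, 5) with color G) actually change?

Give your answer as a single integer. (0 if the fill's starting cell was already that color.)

Answer: 31

Derivation:
After op 1 paint(1,6,B):
KKYYKKK
KKYYKKB
KKYYKKK
KKYYKKK
KKKKKKK
KKKGGKK
After op 2 fill(4,5,G) [31 cells changed]:
GGYYGGG
GGYYGGB
GGYYGGG
GGYYGGG
GGGGGGG
GGGGGGG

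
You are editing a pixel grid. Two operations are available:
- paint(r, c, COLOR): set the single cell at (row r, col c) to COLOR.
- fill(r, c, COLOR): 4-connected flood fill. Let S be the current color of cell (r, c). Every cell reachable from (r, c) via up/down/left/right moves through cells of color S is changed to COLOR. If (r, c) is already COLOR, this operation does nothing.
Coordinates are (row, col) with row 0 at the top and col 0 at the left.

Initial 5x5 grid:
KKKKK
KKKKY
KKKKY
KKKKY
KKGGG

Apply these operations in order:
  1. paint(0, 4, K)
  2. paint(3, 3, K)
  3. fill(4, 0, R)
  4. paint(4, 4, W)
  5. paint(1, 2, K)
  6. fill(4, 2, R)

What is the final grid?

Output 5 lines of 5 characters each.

After op 1 paint(0,4,K):
KKKKK
KKKKY
KKKKY
KKKKY
KKGGG
After op 2 paint(3,3,K):
KKKKK
KKKKY
KKKKY
KKKKY
KKGGG
After op 3 fill(4,0,R) [19 cells changed]:
RRRRR
RRRRY
RRRRY
RRRRY
RRGGG
After op 4 paint(4,4,W):
RRRRR
RRRRY
RRRRY
RRRRY
RRGGW
After op 5 paint(1,2,K):
RRRRR
RRKRY
RRRRY
RRRRY
RRGGW
After op 6 fill(4,2,R) [2 cells changed]:
RRRRR
RRKRY
RRRRY
RRRRY
RRRRW

Answer: RRRRR
RRKRY
RRRRY
RRRRY
RRRRW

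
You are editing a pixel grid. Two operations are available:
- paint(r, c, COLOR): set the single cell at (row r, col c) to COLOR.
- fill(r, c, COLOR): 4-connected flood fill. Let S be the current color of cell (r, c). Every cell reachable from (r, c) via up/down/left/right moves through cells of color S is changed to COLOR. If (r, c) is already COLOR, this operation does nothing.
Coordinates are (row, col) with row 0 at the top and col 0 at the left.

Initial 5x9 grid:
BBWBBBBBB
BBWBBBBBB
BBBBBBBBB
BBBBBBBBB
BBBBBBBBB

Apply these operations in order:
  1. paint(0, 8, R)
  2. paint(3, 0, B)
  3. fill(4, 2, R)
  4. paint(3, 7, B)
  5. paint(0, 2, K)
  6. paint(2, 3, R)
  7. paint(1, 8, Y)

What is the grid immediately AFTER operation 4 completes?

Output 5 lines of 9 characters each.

Answer: RRWRRRRRR
RRWRRRRRR
RRRRRRRRR
RRRRRRRBR
RRRRRRRRR

Derivation:
After op 1 paint(0,8,R):
BBWBBBBBR
BBWBBBBBB
BBBBBBBBB
BBBBBBBBB
BBBBBBBBB
After op 2 paint(3,0,B):
BBWBBBBBR
BBWBBBBBB
BBBBBBBBB
BBBBBBBBB
BBBBBBBBB
After op 3 fill(4,2,R) [42 cells changed]:
RRWRRRRRR
RRWRRRRRR
RRRRRRRRR
RRRRRRRRR
RRRRRRRRR
After op 4 paint(3,7,B):
RRWRRRRRR
RRWRRRRRR
RRRRRRRRR
RRRRRRRBR
RRRRRRRRR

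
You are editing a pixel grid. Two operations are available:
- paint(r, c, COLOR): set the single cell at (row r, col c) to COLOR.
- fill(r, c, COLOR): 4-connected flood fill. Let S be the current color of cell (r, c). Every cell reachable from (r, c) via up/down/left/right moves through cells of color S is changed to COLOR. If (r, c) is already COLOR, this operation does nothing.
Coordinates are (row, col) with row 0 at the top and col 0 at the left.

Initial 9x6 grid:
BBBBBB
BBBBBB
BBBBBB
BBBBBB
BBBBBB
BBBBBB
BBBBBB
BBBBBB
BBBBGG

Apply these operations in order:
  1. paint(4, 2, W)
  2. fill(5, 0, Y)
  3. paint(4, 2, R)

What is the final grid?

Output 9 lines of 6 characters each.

After op 1 paint(4,2,W):
BBBBBB
BBBBBB
BBBBBB
BBBBBB
BBWBBB
BBBBBB
BBBBBB
BBBBBB
BBBBGG
After op 2 fill(5,0,Y) [51 cells changed]:
YYYYYY
YYYYYY
YYYYYY
YYYYYY
YYWYYY
YYYYYY
YYYYYY
YYYYYY
YYYYGG
After op 3 paint(4,2,R):
YYYYYY
YYYYYY
YYYYYY
YYYYYY
YYRYYY
YYYYYY
YYYYYY
YYYYYY
YYYYGG

Answer: YYYYYY
YYYYYY
YYYYYY
YYYYYY
YYRYYY
YYYYYY
YYYYYY
YYYYYY
YYYYGG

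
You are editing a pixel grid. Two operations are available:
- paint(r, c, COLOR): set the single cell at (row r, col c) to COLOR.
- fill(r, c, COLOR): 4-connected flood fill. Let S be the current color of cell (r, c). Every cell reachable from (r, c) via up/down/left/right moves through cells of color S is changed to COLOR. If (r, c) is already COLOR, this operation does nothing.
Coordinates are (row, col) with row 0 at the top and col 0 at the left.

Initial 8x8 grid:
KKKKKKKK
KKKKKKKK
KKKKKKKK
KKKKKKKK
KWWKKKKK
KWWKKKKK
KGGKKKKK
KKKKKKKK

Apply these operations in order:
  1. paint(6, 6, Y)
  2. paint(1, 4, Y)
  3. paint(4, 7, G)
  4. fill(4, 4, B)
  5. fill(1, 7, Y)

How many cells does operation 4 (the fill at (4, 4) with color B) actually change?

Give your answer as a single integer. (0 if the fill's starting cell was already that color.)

After op 1 paint(6,6,Y):
KKKKKKKK
KKKKKKKK
KKKKKKKK
KKKKKKKK
KWWKKKKK
KWWKKKKK
KGGKKKYK
KKKKKKKK
After op 2 paint(1,4,Y):
KKKKKKKK
KKKKYKKK
KKKKKKKK
KKKKKKKK
KWWKKKKK
KWWKKKKK
KGGKKKYK
KKKKKKKK
After op 3 paint(4,7,G):
KKKKKKKK
KKKKYKKK
KKKKKKKK
KKKKKKKK
KWWKKKKG
KWWKKKKK
KGGKKKYK
KKKKKKKK
After op 4 fill(4,4,B) [55 cells changed]:
BBBBBBBB
BBBBYBBB
BBBBBBBB
BBBBBBBB
BWWBBBBG
BWWBBBBB
BGGBBBYB
BBBBBBBB

Answer: 55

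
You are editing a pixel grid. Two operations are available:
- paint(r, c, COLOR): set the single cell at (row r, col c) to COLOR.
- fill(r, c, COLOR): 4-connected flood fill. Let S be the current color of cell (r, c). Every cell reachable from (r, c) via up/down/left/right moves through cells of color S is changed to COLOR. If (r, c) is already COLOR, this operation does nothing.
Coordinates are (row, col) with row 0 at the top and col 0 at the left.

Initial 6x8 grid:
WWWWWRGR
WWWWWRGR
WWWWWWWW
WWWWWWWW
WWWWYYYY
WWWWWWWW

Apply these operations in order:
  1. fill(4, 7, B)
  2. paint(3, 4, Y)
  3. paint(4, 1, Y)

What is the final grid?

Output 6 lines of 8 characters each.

After op 1 fill(4,7,B) [4 cells changed]:
WWWWWRGR
WWWWWRGR
WWWWWWWW
WWWWWWWW
WWWWBBBB
WWWWWWWW
After op 2 paint(3,4,Y):
WWWWWRGR
WWWWWRGR
WWWWWWWW
WWWWYWWW
WWWWBBBB
WWWWWWWW
After op 3 paint(4,1,Y):
WWWWWRGR
WWWWWRGR
WWWWWWWW
WWWWYWWW
WYWWBBBB
WWWWWWWW

Answer: WWWWWRGR
WWWWWRGR
WWWWWWWW
WWWWYWWW
WYWWBBBB
WWWWWWWW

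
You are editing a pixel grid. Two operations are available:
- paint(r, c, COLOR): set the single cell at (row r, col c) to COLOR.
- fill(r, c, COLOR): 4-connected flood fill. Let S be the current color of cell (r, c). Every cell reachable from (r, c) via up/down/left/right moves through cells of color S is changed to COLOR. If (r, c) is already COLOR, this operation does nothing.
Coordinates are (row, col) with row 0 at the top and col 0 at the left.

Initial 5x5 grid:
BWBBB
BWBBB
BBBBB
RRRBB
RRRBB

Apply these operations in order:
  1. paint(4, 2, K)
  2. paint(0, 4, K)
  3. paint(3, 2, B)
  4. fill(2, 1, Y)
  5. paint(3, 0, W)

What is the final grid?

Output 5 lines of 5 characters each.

Answer: YWYYK
YWYYY
YYYYY
WRYYY
RRKYY

Derivation:
After op 1 paint(4,2,K):
BWBBB
BWBBB
BBBBB
RRRBB
RRKBB
After op 2 paint(0,4,K):
BWBBK
BWBBB
BBBBB
RRRBB
RRKBB
After op 3 paint(3,2,B):
BWBBK
BWBBB
BBBBB
RRBBB
RRKBB
After op 4 fill(2,1,Y) [17 cells changed]:
YWYYK
YWYYY
YYYYY
RRYYY
RRKYY
After op 5 paint(3,0,W):
YWYYK
YWYYY
YYYYY
WRYYY
RRKYY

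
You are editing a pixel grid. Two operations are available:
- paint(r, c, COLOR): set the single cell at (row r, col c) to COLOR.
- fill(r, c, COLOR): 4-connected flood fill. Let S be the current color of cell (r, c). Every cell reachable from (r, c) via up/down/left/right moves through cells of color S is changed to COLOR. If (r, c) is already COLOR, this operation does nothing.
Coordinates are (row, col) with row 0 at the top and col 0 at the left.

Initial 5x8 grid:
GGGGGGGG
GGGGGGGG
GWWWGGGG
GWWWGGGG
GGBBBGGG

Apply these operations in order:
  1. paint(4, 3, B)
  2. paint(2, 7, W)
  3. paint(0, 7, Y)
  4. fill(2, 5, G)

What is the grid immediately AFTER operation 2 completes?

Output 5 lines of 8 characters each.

After op 1 paint(4,3,B):
GGGGGGGG
GGGGGGGG
GWWWGGGG
GWWWGGGG
GGBBBGGG
After op 2 paint(2,7,W):
GGGGGGGG
GGGGGGGG
GWWWGGGW
GWWWGGGG
GGBBBGGG

Answer: GGGGGGGG
GGGGGGGG
GWWWGGGW
GWWWGGGG
GGBBBGGG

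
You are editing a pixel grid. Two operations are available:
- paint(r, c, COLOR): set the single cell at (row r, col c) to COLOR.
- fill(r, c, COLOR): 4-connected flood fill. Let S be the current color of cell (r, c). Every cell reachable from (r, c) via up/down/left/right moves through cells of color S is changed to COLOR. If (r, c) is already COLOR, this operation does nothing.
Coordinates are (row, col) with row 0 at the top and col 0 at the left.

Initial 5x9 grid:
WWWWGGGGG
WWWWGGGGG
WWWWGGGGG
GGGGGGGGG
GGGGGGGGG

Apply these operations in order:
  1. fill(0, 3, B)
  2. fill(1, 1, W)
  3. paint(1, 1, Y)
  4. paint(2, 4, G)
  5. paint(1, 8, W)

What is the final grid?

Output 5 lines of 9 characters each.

After op 1 fill(0,3,B) [12 cells changed]:
BBBBGGGGG
BBBBGGGGG
BBBBGGGGG
GGGGGGGGG
GGGGGGGGG
After op 2 fill(1,1,W) [12 cells changed]:
WWWWGGGGG
WWWWGGGGG
WWWWGGGGG
GGGGGGGGG
GGGGGGGGG
After op 3 paint(1,1,Y):
WWWWGGGGG
WYWWGGGGG
WWWWGGGGG
GGGGGGGGG
GGGGGGGGG
After op 4 paint(2,4,G):
WWWWGGGGG
WYWWGGGGG
WWWWGGGGG
GGGGGGGGG
GGGGGGGGG
After op 5 paint(1,8,W):
WWWWGGGGG
WYWWGGGGW
WWWWGGGGG
GGGGGGGGG
GGGGGGGGG

Answer: WWWWGGGGG
WYWWGGGGW
WWWWGGGGG
GGGGGGGGG
GGGGGGGGG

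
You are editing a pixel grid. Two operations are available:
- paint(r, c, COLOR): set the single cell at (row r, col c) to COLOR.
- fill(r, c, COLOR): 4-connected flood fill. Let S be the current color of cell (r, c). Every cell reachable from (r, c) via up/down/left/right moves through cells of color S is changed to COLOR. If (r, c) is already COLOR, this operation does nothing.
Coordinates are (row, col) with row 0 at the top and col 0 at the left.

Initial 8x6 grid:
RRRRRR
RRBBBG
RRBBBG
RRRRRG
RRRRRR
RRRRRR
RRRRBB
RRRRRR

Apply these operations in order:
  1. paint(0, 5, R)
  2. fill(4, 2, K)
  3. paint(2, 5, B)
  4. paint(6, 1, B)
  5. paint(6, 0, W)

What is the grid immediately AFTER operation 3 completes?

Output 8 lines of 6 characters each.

After op 1 paint(0,5,R):
RRRRRR
RRBBBG
RRBBBG
RRRRRG
RRRRRR
RRRRRR
RRRRBB
RRRRRR
After op 2 fill(4,2,K) [37 cells changed]:
KKKKKK
KKBBBG
KKBBBG
KKKKKG
KKKKKK
KKKKKK
KKKKBB
KKKKKK
After op 3 paint(2,5,B):
KKKKKK
KKBBBG
KKBBBB
KKKKKG
KKKKKK
KKKKKK
KKKKBB
KKKKKK

Answer: KKKKKK
KKBBBG
KKBBBB
KKKKKG
KKKKKK
KKKKKK
KKKKBB
KKKKKK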